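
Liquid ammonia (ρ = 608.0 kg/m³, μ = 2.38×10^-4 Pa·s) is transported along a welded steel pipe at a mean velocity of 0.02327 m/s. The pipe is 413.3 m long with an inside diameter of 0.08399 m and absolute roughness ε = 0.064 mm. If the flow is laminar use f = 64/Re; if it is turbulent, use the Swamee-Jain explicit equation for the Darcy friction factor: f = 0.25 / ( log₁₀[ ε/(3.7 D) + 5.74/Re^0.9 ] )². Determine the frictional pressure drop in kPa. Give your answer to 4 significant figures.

Reynolds number Re = ρVD/μ = 608 · 0.02327 · 0.08399 / 0.000238 = 4993.
Re > 4000 → turbulent. Relative roughness ε/D = 6.4e-05/0.08399 = 0.000762. Swamee-Jain: f = 0.25/(log₁₀[0.000762/3.7 + 5.74/4993^0.9])² = 0.25/(log₁₀[0.000206 + 0.00269])² = 0.25/(-2.538)² = 0.03882.
Darcy-Weisbach: ΔP = f(L/D)(ρV²/2) = 0.03882·(413.3/0.08399)·(608·0.02327²/2) = 0.03882·4921·0.1646 = 31.45 Pa.
ΔP = 31.45 Pa = 0.03145 kPa.

ΔP ≈ 0.03145 kPa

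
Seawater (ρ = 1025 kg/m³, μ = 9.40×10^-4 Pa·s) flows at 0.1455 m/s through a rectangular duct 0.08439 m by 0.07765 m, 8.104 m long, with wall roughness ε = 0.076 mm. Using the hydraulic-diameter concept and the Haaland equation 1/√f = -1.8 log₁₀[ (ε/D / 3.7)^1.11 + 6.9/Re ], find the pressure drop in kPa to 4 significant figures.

Hydraulic diameter D_h = 4A/P = 4·(0.08439·0.07765)/(2·(0.08439+0.07765)) = 0.02621/0.3241 = 0.08088 m.
Re = ρVD_h/μ = 1025·0.1455·0.08088/0.00094 = 1.283e+04.
ε/D_h = 7.6e-05/0.08088 = 0.00094; Haaland gives 1/√f = -1.8 log₁₀[0.000102+0.000538] = 5.749, so f = 0.03026.
ΔP = f(L/D_h)(ρV²/2) = 0.03026·8.104/0.08088·10.85 = 32.89 Pa.
ΔP = 0.03289 kPa.

ΔP ≈ 0.03289 kPa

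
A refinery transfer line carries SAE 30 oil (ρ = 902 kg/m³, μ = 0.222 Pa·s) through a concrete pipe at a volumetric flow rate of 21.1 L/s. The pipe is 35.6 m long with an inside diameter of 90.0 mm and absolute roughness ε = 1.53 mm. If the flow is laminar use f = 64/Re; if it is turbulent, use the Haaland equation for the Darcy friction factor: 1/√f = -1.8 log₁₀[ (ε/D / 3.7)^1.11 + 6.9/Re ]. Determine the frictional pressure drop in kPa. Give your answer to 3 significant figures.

ΔP ≈ 104 kPa

Q = 21.1 L/s = 21.1/1000 = 0.0211 m³/s.
Cross-sectional area A = πD²/4 = π(0.09)²/4 = 0.006362 m²; mean velocity V = Q/A = 0.0211/0.006362 = 3.317 m/s.
Reynolds number Re = ρVD/μ = 902 · 3.317 · 0.09 / 0.222 = 1213.
Re < 2300 → laminar flow, so f = 64/Re = 64/1213 = 0.05277 (the turbulent correlation is not needed).
Darcy-Weisbach: ΔP = f(L/D)(ρV²/2) = 0.05277·(35.6/0.09)·(902·3.317²/2) = 0.05277·395.6·4961 = 1.036e+05 Pa.
ΔP = 1.036e+05 Pa = 104 kPa.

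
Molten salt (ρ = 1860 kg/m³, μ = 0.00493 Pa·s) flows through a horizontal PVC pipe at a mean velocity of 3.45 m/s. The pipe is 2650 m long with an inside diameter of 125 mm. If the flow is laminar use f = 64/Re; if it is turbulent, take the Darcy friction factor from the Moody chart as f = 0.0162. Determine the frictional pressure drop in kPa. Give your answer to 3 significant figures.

Reynolds number Re = ρVD/μ = 1860 · 3.45 · 0.125 / 0.00493 = 1.627e+05.
Re > 4000 → turbulent; use the Moody-chart value f = 0.0162.
Darcy-Weisbach: ΔP = f(L/D)(ρV²/2) = 0.0162·(2650/0.125)·(1860·3.45²/2) = 0.0162·2.12e+04·1.107e+04 = 3.802e+06 Pa.
ΔP = 3.802e+06 Pa = 3800 kPa.

ΔP ≈ 3800 kPa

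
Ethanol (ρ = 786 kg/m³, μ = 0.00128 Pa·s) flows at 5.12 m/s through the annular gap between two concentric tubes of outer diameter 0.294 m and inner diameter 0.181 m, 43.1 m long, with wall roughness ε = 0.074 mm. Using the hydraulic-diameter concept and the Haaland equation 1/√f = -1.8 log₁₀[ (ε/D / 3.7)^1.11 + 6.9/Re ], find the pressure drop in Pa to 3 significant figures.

ΔP ≈ 73700 Pa

Hydraulic diameter D_h = 4A/P = D_o - D_i = 0.294 - 0.181 = 0.113 m.
Re = ρVD_h/μ = 786·5.12·0.113/0.00128 = 3.553e+05.
ε/D_h = 7.4e-05/0.113 = 0.000655; Haaland gives 1/√f = -1.8 log₁₀[6.84e-05+1.94e-05] = 7.301, so f = 0.01876.
ΔP = f(L/D_h)(ρV²/2) = 0.01876·43.1/0.113·1.03e+04 = 7.371e+04 Pa.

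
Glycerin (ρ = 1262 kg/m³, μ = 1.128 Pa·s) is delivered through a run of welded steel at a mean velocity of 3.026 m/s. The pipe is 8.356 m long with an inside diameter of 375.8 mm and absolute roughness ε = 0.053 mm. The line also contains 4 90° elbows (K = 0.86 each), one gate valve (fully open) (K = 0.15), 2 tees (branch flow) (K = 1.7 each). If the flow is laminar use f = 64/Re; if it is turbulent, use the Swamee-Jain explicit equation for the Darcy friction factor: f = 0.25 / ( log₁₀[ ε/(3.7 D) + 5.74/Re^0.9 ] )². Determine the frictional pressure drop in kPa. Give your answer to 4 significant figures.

ΔP ≈ 46.85 kPa

Reynolds number Re = ρVD/μ = 1262 · 3.026 · 0.3758 / 1.13 = 1272.
Re < 2300 → laminar flow, so f = 64/Re = 64/1272 = 0.0503 (the turbulent correlation is not needed).
Total minor-loss coefficient ΣK = 4·0.86 + 1·0.15 + 2·1.7 = 6.99.
ΔP = [f·L/D + ΣK]·(ρV²/2) = [0.0503·8.356/0.3758 + 6.99]·(1262·3.026²/2) = [1.119 + 6.99]·5778 = 4.685e+04 Pa.
ΔP = 4.685e+04 Pa = 46.85 kPa.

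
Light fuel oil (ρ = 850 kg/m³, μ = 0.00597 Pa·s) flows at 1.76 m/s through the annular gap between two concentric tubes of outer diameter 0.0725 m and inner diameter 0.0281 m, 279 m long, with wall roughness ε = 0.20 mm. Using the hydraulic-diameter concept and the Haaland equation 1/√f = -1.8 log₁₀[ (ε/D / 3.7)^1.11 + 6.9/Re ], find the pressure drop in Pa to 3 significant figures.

Hydraulic diameter D_h = 4A/P = D_o - D_i = 0.0725 - 0.0281 = 0.0444 m.
Re = ρVD_h/μ = 850·1.76·0.0444/0.00597 = 1.113e+04.
ε/D_h = 0.0002/0.0444 = 0.0045; Haaland gives 1/√f = -1.8 log₁₀[0.000582+0.00062] = 5.256, so f = 0.0362.
ΔP = f(L/D_h)(ρV²/2) = 0.0362·279/0.0444·1316 = 2.994e+05 Pa.

ΔP ≈ 299000 Pa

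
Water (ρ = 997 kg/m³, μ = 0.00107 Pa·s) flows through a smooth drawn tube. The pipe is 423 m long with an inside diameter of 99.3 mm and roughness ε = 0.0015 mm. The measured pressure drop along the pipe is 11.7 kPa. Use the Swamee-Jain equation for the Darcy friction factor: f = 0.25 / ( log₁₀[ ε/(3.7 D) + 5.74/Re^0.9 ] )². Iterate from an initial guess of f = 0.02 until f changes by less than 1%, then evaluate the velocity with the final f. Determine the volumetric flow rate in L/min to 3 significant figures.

Q ≈ 238 L/min

Rearranging Darcy-Weisbach: V = √(2·ΔP·D/(f·L·ρ)). With ε/D = 1.5e-06/0.0993 = 1.51e-05, iterate starting from f = 0.02:
  f = 0.02 → V = √(2·1.17e+04·0.0993/(0.02·423·997)) = 0.5249 m/s; Re = ρVD/μ = 4.856e+04; f → 0.02096
  f = 0.02096 → V = 0.5127 m/s; Re = 4.744e+04; f → 0.02107
Converged (Δf/f < 1%). With the final f = 0.02107: V = √(2·1.17e+04·0.0993/(0.02107·423·997)) = 0.5114 m/s.
Q = V·A = 0.5114·(π/4·0.0993²) = 0.00396 m³/s = 238 L/min.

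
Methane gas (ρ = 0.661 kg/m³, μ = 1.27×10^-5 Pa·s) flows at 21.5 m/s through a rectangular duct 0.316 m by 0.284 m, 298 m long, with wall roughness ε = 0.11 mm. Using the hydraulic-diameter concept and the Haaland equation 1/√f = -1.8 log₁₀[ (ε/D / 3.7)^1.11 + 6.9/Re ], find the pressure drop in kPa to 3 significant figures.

Hydraulic diameter D_h = 4A/P = 4·(0.316·0.284)/(2·(0.316+0.284)) = 0.359/1.2 = 0.2991 m.
Re = ρVD_h/μ = 0.661·21.5·0.2991/1.27e-05 = 3.347e+05.
ε/D_h = 0.00011/0.2991 = 0.000368; Haaland gives 1/√f = -1.8 log₁₀[3.61e-05+2.06e-05] = 7.644, so f = 0.01711.
ΔP = f(L/D_h)(ρV²/2) = 0.01711·298/0.2991·152.8 = 2605 Pa.
ΔP = 2.60 kPa.

ΔP ≈ 2.60 kPa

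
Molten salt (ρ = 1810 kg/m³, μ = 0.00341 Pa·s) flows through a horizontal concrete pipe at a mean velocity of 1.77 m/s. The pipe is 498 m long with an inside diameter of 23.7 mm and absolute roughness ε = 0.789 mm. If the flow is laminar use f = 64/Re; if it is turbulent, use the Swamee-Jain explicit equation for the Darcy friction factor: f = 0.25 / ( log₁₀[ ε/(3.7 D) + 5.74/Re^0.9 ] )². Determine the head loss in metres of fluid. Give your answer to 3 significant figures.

Reynolds number Re = ρVD/μ = 1810 · 1.77 · 0.0237 / 0.00341 = 2.227e+04.
Re > 4000 → turbulent. Relative roughness ε/D = 0.000789/0.0237 = 0.0333. Swamee-Jain: f = 0.25/(log₁₀[0.0333/3.7 + 5.74/2.227e+04^0.9])² = 0.25/(log₁₀[0.009 + 0.000702])² = 0.25/(-2.013)² = 0.06168.
Darcy-Weisbach: ΔP = f(L/D)(ρV²/2) = 0.06168·(498/0.0237)·(1810·1.77²/2) = 0.06168·2.101e+04·2835 = 3.675e+06 Pa.
Head loss h_f = ΔP/(ρg) = 3.675e+06/(1810·9.81) = 207 m.

h_f ≈ 207 m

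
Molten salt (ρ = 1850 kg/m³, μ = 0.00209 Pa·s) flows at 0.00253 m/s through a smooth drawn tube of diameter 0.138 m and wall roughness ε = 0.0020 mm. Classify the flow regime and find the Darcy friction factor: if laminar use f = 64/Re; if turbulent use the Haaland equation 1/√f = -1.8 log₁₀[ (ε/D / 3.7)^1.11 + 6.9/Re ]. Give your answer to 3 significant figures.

f ≈ 0.207

Re = ρVD/μ = 1850·0.00253·0.138/0.00209 = 309.
Re < 2300 → laminar, so f = 64/Re = 0.2071 (roughness is irrelevant in laminar flow).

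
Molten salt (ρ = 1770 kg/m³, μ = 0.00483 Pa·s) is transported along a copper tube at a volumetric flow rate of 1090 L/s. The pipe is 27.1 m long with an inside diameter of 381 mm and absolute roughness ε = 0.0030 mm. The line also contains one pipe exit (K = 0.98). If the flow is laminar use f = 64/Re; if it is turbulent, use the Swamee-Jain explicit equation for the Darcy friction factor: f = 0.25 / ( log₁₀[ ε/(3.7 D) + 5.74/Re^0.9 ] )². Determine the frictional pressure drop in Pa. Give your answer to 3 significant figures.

ΔP ≈ 144000 Pa

Q = 1090 L/s = 1090/1000 = 1.09 m³/s.
Cross-sectional area A = πD²/4 = π(0.381)²/4 = 0.114 m²; mean velocity V = Q/A = 1.09/0.114 = 9.561 m/s.
Reynolds number Re = ρVD/μ = 1770 · 9.561 · 0.381 / 0.00483 = 1.335e+06.
Re > 4000 → turbulent. Relative roughness ε/D = 3e-06/0.381 = 7.87e-06. Swamee-Jain: f = 0.25/(log₁₀[7.87e-06/3.7 + 5.74/1.335e+06^0.9])² = 0.25/(log₁₀[2.13e-06 + 1.76e-05])² = 0.25/(-4.704)² = 0.0113.
Total minor-loss coefficient ΣK = 1·0.98 = 0.98.
ΔP = [f·L/D + ΣK]·(ρV²/2) = [0.0113·27.1/0.381 + 0.98]·(1770·9.561²/2) = [0.8035 + 0.98]·8.089e+04 = 1.443e+05 Pa.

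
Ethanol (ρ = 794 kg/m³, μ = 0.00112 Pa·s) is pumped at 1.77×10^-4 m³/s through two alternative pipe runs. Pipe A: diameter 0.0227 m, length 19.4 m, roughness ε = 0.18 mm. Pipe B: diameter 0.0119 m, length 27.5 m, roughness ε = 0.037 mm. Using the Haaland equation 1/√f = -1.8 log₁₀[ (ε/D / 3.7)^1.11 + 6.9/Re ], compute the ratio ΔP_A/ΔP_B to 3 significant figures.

Pipe A: V = Q/A = 0.000177/0.0004047 = 0.4374 m/s; Re = 7038; ε/D = 0.00793; Haaland → f = 0.04285; ΔP_A = f(L/D)(ρV²/2) = 2781 Pa.
Pipe B: V = Q/A = 0.000177/0.0001112 = 1.591 m/s; Re = 1.343e+04; ε/D = 0.00311; Haaland → f = 0.03327; ΔP_B = f(L/D)(ρV²/2) = 7.73e+04 Pa.
ΔP_A/ΔP_B = 2781/7.73e+04 = 0.0360.

ΔP_A/ΔP_B ≈ 0.0360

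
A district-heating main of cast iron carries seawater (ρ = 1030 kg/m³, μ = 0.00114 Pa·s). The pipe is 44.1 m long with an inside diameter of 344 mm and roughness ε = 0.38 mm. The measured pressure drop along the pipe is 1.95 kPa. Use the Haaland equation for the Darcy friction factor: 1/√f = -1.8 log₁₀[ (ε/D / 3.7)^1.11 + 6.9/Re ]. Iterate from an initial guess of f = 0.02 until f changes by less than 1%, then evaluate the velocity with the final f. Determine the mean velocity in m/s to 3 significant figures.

V ≈ 1.19 m/s

Rearranging Darcy-Weisbach: V = √(2·ΔP·D/(f·L·ρ)). With ε/D = 0.00038/0.344 = 0.0011, iterate starting from f = 0.02:
  f = 0.02 → V = √(2·1950·0.344/(0.02·44.1·1030)) = 1.215 m/s; Re = ρVD/μ = 3.777e+05; f → 0.0208
  f = 0.0208 → V = 1.192 m/s; Re = 3.704e+05; f → 0.02081
Converged (Δf/f < 1%). With the final f = 0.02081: V = √(2·1950·0.344/(0.02081·44.1·1030)) = 1.191 m/s.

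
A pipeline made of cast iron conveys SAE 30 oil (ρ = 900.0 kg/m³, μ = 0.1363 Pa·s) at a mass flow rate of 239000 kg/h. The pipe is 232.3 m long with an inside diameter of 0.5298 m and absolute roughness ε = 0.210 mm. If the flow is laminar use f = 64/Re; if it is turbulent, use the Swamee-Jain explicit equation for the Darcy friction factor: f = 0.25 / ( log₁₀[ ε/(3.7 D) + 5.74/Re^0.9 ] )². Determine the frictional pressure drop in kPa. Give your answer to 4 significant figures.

ΔP ≈ 1.208 kPa

ṁ = 239000 kg/h = 239000/3600 = 66.39 kg/s.
A = πD²/4 = π(0.5298)²/4 = 0.2205 m²; mean velocity V = ṁ/(ρA) = 66.39/(900 · 0.2205) = 0.3346 m/s.
Reynolds number Re = ρVD/μ = 900 · 0.3346 · 0.5298 / 0.136 = 1171.
Re < 2300 → laminar flow, so f = 64/Re = 64/1171 = 0.05467 (the turbulent correlation is not needed).
Darcy-Weisbach: ΔP = f(L/D)(ρV²/2) = 0.05467·(232.3/0.5298)·(900·0.3346²/2) = 0.05467·438.5·50.38 = 1208 Pa.
ΔP = 1208 Pa = 1.208 kPa.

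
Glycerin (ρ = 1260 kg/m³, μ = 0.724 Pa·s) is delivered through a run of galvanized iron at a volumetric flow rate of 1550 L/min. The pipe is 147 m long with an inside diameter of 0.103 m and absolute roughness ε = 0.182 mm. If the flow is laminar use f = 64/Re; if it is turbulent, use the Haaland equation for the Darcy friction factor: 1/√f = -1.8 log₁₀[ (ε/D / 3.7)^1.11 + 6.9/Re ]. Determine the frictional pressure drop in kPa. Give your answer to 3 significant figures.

ΔP ≈ 995 kPa

Q = 1550 L/min = 1550/60000 = 0.02583 m³/s.
Cross-sectional area A = πD²/4 = π(0.103)²/4 = 0.008332 m²; mean velocity V = Q/A = 0.02583/0.008332 = 3.1 m/s.
Reynolds number Re = ρVD/μ = 1260 · 3.1 · 0.103 / 0.724 = 555.8.
Re < 2300 → laminar flow, so f = 64/Re = 64/555.8 = 0.1152 (the turbulent correlation is not needed).
Darcy-Weisbach: ΔP = f(L/D)(ρV²/2) = 0.1152·(147/0.103)·(1260·3.1²/2) = 0.1152·1427·6056 = 9.953e+05 Pa.
ΔP = 9.953e+05 Pa = 995 kPa.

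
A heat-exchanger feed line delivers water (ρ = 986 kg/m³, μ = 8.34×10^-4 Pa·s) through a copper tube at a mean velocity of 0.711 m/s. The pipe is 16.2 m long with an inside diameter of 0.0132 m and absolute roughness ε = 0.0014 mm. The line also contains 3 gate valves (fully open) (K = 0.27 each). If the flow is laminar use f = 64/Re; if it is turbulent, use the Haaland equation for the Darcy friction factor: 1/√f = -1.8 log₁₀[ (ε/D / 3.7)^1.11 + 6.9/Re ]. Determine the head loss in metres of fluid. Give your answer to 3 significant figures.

h_f ≈ 0.974 m

Reynolds number Re = ρVD/μ = 986 · 0.711 · 0.0132 / 0.000834 = 1.11e+04.
Re > 4000 → turbulent. Relative roughness ε/D = 1.4e-06/0.0132 = 0.000106. Haaland: 1/√f = -1.8 log₁₀[(0.000106/3.7)^1.11 + 6.9/1.11e+04] = -1.8 log₁₀[9.07e-06 + 0.000622] = 5.76, so f = 0.03014.
Total minor-loss coefficient ΣK = 3·0.27 = 0.81.
ΔP = [f·L/D + ΣK]·(ρV²/2) = [0.03014·16.2/0.0132 + 0.81]·(986·0.711²/2) = [36.99 + 0.81]·249.2 = 9421 Pa.
Head loss h_f = ΔP/(ρg) = 9421/(986·9.81) = 0.974 m.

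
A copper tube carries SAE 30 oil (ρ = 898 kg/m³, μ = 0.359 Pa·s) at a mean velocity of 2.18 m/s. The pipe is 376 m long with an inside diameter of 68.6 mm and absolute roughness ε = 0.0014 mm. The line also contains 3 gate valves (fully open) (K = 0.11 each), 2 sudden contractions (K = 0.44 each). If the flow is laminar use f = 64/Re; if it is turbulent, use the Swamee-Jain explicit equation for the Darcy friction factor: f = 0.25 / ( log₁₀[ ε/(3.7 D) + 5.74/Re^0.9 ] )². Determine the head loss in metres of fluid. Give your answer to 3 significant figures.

h_f ≈ 227 m

Reynolds number Re = ρVD/μ = 898 · 2.18 · 0.0686 / 0.359 = 374.1.
Re < 2300 → laminar flow, so f = 64/Re = 64/374.1 = 0.1711 (the turbulent correlation is not needed).
Total minor-loss coefficient ΣK = 3·0.11 + 2·0.44 = 1.21.
ΔP = [f·L/D + ΣK]·(ρV²/2) = [0.1711·376/0.0686 + 1.21]·(898·2.18²/2) = [937.7 + 1.21]·2134 = 2.004e+06 Pa.
Head loss h_f = ΔP/(ρg) = 2.004e+06/(898·9.81) = 227 m.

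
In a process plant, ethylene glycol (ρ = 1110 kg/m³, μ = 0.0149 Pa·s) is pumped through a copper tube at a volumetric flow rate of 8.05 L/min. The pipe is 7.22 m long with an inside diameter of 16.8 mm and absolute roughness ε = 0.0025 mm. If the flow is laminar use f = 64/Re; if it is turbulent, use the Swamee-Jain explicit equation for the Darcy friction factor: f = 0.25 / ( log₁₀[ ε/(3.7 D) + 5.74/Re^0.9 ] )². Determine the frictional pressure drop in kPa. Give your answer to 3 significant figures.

Q = 8.05 L/min = 8.05/60000 = 0.0001342 m³/s.
Cross-sectional area A = πD²/4 = π(0.0168)²/4 = 0.0002217 m²; mean velocity V = Q/A = 0.0001342/0.0002217 = 0.6053 m/s.
Reynolds number Re = ρVD/μ = 1110 · 0.6053 · 0.0168 / 0.0149 = 757.5.
Re < 2300 → laminar flow, so f = 64/Re = 64/757.5 = 0.08449 (the turbulent correlation is not needed).
Darcy-Weisbach: ΔP = f(L/D)(ρV²/2) = 0.08449·(7.22/0.0168)·(1110·0.6053²/2) = 0.08449·429.8·203.3 = 7382 Pa.
ΔP = 7382 Pa = 7.38 kPa.

ΔP ≈ 7.38 kPa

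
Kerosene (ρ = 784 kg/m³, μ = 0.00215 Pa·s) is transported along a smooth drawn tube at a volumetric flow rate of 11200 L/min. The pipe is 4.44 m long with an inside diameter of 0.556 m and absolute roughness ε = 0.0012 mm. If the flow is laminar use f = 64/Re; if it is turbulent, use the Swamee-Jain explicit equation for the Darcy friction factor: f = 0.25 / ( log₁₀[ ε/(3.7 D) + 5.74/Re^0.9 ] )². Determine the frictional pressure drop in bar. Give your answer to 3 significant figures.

Q = 11200 L/min = 11200/60000 = 0.1867 m³/s.
Cross-sectional area A = πD²/4 = π(0.556)²/4 = 0.2428 m²; mean velocity V = Q/A = 0.1867/0.2428 = 0.7688 m/s.
Reynolds number Re = ρVD/μ = 784 · 0.7688 · 0.556 / 0.00215 = 1.559e+05.
Re > 4000 → turbulent. Relative roughness ε/D = 1.2e-06/0.556 = 2.16e-06. Swamee-Jain: f = 0.25/(log₁₀[2.16e-06/3.7 + 5.74/1.559e+05^0.9])² = 0.25/(log₁₀[5.83e-07 + 0.000122])² = 0.25/(-3.913)² = 0.01633.
Darcy-Weisbach: ΔP = f(L/D)(ρV²/2) = 0.01633·(4.44/0.556)·(784·0.7688²/2) = 0.01633·7.986·231.7 = 30.22 Pa.
ΔP = 30.22 Pa = 3.02×10^-4 bar.

ΔP ≈ 3.02×10^-4 bar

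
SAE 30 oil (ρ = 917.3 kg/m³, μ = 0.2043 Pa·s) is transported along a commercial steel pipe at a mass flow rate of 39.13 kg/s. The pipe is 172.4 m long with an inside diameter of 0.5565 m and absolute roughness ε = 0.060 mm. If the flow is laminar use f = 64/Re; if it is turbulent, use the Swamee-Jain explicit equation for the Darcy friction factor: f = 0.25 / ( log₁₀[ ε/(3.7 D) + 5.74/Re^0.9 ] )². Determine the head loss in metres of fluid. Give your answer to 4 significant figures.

h_f ≈ 0.07093 m

A = πD²/4 = π(0.5565)²/4 = 0.2432 m²; mean velocity V = ṁ/(ρA) = 39.13/(917.3 · 0.2432) = 0.1754 m/s.
Reynolds number Re = ρVD/μ = 917.3 · 0.1754 · 0.5565 / 0.204 = 438.2.
Re < 2300 → laminar flow, so f = 64/Re = 64/438.2 = 0.146 (the turbulent correlation is not needed).
Darcy-Weisbach: ΔP = f(L/D)(ρV²/2) = 0.146·(172.4/0.5565)·(917.3·0.1754²/2) = 0.146·309.8·14.11 = 638.3 Pa.
Head loss h_f = ΔP/(ρg) = 638.3/(917.3·9.81) = 0.07093 m.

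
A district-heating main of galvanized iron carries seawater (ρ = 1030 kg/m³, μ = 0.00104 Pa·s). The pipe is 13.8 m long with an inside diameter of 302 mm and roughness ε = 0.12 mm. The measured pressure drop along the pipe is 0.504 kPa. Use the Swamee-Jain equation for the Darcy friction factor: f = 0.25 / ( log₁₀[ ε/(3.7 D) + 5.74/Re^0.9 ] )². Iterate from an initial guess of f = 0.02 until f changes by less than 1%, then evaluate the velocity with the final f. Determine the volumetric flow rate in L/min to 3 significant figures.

Rearranging Darcy-Weisbach: V = √(2·ΔP·D/(f·L·ρ)). With ε/D = 0.00012/0.302 = 0.000397, iterate starting from f = 0.02:
  f = 0.02 → V = √(2·504·0.302/(0.02·13.8·1030)) = 1.035 m/s; Re = ρVD/μ = 3.095e+05; f → 0.01767
  f = 0.01767 → V = 1.101 m/s; Re = 3.293e+05; f → 0.01758
Converged (Δf/f < 1%). With the final f = 0.01758: V = √(2·504·0.302/(0.01758·13.8·1030)) = 1.104 m/s.
Q = V·A = 1.104·(π/4·0.302²) = 0.07906 m³/s = 4740 L/min.

Q ≈ 4740 L/min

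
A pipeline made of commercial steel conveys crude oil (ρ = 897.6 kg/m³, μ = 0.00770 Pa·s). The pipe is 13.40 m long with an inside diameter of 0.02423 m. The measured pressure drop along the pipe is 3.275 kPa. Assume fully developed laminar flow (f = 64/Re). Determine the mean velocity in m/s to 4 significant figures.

V ≈ 0.5823 m/s

For laminar flow, f = 64/Re with Re = ρVD/μ, so Darcy-Weisbach reduces to ΔP = 32μLV/D². Solving for V: V = ΔP·D²/(32μL) = 3275·(0.02423)²/(32·0.0077·13.4) = 0.5823 m/s.
Check: Re = ρVD/μ = 897.6·0.5823·0.02423/0.0077 = 1645 < 2300, so the laminar assumption holds.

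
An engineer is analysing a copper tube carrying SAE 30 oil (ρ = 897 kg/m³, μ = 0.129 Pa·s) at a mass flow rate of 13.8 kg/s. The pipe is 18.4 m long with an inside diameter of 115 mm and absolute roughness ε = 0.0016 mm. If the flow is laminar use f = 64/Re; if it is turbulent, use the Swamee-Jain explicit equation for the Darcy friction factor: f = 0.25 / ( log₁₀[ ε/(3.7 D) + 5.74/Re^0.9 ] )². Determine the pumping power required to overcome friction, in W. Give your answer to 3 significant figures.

P ≈ 131 W

A = πD²/4 = π(0.115)²/4 = 0.01039 m²; mean velocity V = ṁ/(ρA) = 13.8/(897 · 0.01039) = 1.481 m/s.
Reynolds number Re = ρVD/μ = 897 · 1.481 · 0.115 / 0.129 = 1184.
Re < 2300 → laminar flow, so f = 64/Re = 64/1184 = 0.05404 (the turbulent correlation is not needed).
Darcy-Weisbach: ΔP = f(L/D)(ρV²/2) = 0.05404·(18.4/0.115)·(897·1.481²/2) = 0.05404·160·983.9 = 8507 Pa.
Q = ṁ/ρ = 13.8/897 = 0.01538 m³/s.
Pumping power P = QΔP = 0.01538·8507 = 130.9 W = 131 W.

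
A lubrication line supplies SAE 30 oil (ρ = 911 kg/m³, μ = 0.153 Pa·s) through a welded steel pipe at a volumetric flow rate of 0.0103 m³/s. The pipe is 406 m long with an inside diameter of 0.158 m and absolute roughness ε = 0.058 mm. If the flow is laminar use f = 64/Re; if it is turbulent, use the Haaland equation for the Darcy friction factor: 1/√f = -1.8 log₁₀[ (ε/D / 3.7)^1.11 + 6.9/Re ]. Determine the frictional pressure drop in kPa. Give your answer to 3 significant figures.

Cross-sectional area A = πD²/4 = π(0.158)²/4 = 0.01961 m²; mean velocity V = Q/A = 0.0103/0.01961 = 0.5253 m/s.
Reynolds number Re = ρVD/μ = 911 · 0.5253 · 0.158 / 0.153 = 494.2.
Re < 2300 → laminar flow, so f = 64/Re = 64/494.2 = 0.1295 (the turbulent correlation is not needed).
Darcy-Weisbach: ΔP = f(L/D)(ρV²/2) = 0.1295·(406/0.158)·(911·0.5253²/2) = 0.1295·2570·125.7 = 4.183e+04 Pa.
ΔP = 4.183e+04 Pa = 41.8 kPa.

ΔP ≈ 41.8 kPa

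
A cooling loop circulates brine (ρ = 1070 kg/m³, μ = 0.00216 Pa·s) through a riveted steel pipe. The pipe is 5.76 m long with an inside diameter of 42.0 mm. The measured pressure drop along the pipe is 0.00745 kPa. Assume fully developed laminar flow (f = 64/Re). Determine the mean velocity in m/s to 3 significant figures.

V ≈ 0.0330 m/s

For laminar flow, f = 64/Re with Re = ρVD/μ, so Darcy-Weisbach reduces to ΔP = 32μLV/D². Solving for V: V = ΔP·D²/(32μL) = 7.45·(0.042)²/(32·0.00216·5.76) = 0.03301 m/s.
Check: Re = ρVD/μ = 1070·0.03301·0.042/0.00216 = 686.8 < 2300, so the laminar assumption holds.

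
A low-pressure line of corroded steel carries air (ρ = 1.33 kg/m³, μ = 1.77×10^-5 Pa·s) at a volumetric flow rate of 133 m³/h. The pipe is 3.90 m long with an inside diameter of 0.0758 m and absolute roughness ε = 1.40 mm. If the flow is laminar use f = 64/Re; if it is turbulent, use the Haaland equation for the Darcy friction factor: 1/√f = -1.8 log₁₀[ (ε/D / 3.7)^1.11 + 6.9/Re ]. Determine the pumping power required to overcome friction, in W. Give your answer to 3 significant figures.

P ≈ 4.08 W

Q = 133 m³/h = 133/3600 = 0.03694 m³/s.
Cross-sectional area A = πD²/4 = π(0.0758)²/4 = 0.004513 m²; mean velocity V = Q/A = 0.03694/0.004513 = 8.187 m/s.
Reynolds number Re = ρVD/μ = 1.33 · 8.187 · 0.0758 / 1.77e-05 = 4.663e+04.
Re > 4000 → turbulent. Relative roughness ε/D = 0.0014/0.0758 = 0.0185. Haaland: 1/√f = -1.8 log₁₀[(0.0185/3.7)^1.11 + 6.9/4.663e+04] = -1.8 log₁₀[0.00279 + 0.000148] = 4.558, so f = 0.04812.
Darcy-Weisbach: ΔP = f(L/D)(ρV²/2) = 0.04812·(3.9/0.0758)·(1.33·8.187²/2) = 0.04812·51.45·44.57 = 110.4 Pa.
Pumping power P = QΔP = 0.03694·110.4 = 4.077 W = 4.08 W.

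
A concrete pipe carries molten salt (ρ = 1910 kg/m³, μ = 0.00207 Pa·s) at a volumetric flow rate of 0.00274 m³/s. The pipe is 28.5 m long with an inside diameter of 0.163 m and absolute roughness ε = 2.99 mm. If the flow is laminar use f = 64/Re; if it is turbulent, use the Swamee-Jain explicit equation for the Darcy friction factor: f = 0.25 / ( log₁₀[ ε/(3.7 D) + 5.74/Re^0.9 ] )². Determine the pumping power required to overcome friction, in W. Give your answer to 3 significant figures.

P ≈ 0.393 W

Cross-sectional area A = πD²/4 = π(0.163)²/4 = 0.02087 m²; mean velocity V = Q/A = 0.00274/0.02087 = 0.1313 m/s.
Reynolds number Re = ρVD/μ = 1910 · 0.1313 · 0.163 / 0.00207 = 1.975e+04.
Re > 4000 → turbulent. Relative roughness ε/D = 0.00299/0.163 = 0.0183. Swamee-Jain: f = 0.25/(log₁₀[0.0183/3.7 + 5.74/1.975e+04^0.9])² = 0.25/(log₁₀[0.00496 + 0.000782])² = 0.25/(-2.241)² = 0.04977.
Darcy-Weisbach: ΔP = f(L/D)(ρV²/2) = 0.04977·(28.5/0.163)·(1910·0.1313²/2) = 0.04977·174.8·16.47 = 143.3 Pa.
Pumping power P = QΔP = 0.00274·143.3 = 0.3926 W = 0.393 W.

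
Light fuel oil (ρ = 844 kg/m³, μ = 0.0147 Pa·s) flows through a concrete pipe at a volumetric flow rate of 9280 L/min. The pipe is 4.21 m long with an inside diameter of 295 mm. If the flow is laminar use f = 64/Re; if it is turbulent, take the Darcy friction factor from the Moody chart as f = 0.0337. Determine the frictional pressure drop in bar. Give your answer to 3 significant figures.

ΔP ≈ 0.0104 bar

Q = 9280 L/min = 9280/60000 = 0.1547 m³/s.
Cross-sectional area A = πD²/4 = π(0.295)²/4 = 0.06835 m²; mean velocity V = Q/A = 0.1547/0.06835 = 2.263 m/s.
Reynolds number Re = ρVD/μ = 844 · 2.263 · 0.295 / 0.0147 = 3.833e+04.
Re > 4000 → turbulent; use the Moody-chart value f = 0.0337.
Darcy-Weisbach: ΔP = f(L/D)(ρV²/2) = 0.0337·(4.21/0.295)·(844·2.263²/2) = 0.0337·14.27·2161 = 1039 Pa.
ΔP = 1039 Pa = 0.0104 bar.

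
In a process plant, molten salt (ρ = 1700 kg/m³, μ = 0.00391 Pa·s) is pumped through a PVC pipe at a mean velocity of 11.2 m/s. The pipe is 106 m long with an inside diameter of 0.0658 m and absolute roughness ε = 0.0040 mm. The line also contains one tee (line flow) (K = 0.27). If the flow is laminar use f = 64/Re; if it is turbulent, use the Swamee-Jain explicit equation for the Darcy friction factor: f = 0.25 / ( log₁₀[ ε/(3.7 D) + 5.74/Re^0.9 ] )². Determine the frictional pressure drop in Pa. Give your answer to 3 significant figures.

Reynolds number Re = ρVD/μ = 1700 · 11.2 · 0.0658 / 0.00391 = 3.204e+05.
Re > 4000 → turbulent. Relative roughness ε/D = 4e-06/0.0658 = 6.08e-05. Swamee-Jain: f = 0.25/(log₁₀[6.08e-05/3.7 + 5.74/3.204e+05^0.9])² = 0.25/(log₁₀[1.64e-05 + 6.36e-05])² = 0.25/(-4.097)² = 0.0149.
Total minor-loss coefficient ΣK = 1·0.27 = 0.27.
ΔP = [f·L/D + ΣK]·(ρV²/2) = [0.0149·106/0.0658 + 0.27]·(1700·11.2²/2) = [24 + 0.27]·1.066e+05 = 2.588e+06 Pa.

ΔP ≈ 2.59×10^6 Pa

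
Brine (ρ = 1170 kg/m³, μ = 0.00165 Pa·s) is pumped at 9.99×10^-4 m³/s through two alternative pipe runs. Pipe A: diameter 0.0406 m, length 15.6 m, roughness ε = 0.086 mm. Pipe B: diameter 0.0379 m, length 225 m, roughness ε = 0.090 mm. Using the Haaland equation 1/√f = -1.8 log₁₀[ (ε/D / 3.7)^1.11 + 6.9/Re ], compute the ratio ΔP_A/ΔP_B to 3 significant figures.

Pipe A: V = Q/A = 0.000999/0.001295 = 0.7717 m/s; Re = 2.222e+04; ε/D = 0.00212; Haaland → f = 0.02922; ΔP_A = f(L/D)(ρV²/2) = 3911 Pa.
Pipe B: V = Q/A = 0.000999/0.001128 = 0.8855 m/s; Re = 2.38e+04; ε/D = 0.00237; Haaland → f = 0.02941; ΔP_B = f(L/D)(ρV²/2) = 8.008e+04 Pa.
ΔP_A/ΔP_B = 3911/8.008e+04 = 0.0488.

ΔP_A/ΔP_B ≈ 0.0488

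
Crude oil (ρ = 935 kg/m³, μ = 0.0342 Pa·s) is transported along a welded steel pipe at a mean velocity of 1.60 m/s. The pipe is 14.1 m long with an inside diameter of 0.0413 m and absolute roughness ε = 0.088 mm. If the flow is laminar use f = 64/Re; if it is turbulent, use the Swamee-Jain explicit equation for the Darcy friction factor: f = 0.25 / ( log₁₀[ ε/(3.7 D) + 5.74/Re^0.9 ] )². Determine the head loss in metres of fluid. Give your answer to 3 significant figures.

Reynolds number Re = ρVD/μ = 935 · 1.6 · 0.0413 / 0.0342 = 1807.
Re < 2300 → laminar flow, so f = 64/Re = 64/1807 = 0.03543 (the turbulent correlation is not needed).
Darcy-Weisbach: ΔP = f(L/D)(ρV²/2) = 0.03543·(14.1/0.0413)·(935·1.6²/2) = 0.03543·341.4·1197 = 1.447e+04 Pa.
Head loss h_f = ΔP/(ρg) = 1.447e+04/(935·9.81) = 1.58 m.

h_f ≈ 1.58 m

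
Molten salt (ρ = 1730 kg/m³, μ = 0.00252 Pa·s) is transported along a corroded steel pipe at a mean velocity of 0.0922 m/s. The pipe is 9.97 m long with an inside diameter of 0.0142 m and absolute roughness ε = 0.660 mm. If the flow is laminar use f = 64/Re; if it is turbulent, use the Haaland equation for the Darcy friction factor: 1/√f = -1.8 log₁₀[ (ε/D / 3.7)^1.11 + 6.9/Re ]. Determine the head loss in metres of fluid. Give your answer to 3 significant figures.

Reynolds number Re = ρVD/μ = 1730 · 0.0922 · 0.0142 / 0.00252 = 898.8.
Re < 2300 → laminar flow, so f = 64/Re = 64/898.8 = 0.07121 (the turbulent correlation is not needed).
Darcy-Weisbach: ΔP = f(L/D)(ρV²/2) = 0.07121·(9.97/0.0142)·(1730·0.0922²/2) = 0.07121·702.1·7.353 = 367.6 Pa.
Head loss h_f = ΔP/(ρg) = 367.6/(1730·9.81) = 0.0217 m.

h_f ≈ 0.0217 m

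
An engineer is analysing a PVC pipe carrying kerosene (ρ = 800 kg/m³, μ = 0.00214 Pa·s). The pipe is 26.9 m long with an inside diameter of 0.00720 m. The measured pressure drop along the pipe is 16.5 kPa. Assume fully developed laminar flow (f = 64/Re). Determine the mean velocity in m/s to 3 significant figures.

V ≈ 0.464 m/s

For laminar flow, f = 64/Re with Re = ρVD/μ, so Darcy-Weisbach reduces to ΔP = 32μLV/D². Solving for V: V = ΔP·D²/(32μL) = 1.65e+04·(0.0072)²/(32·0.00214·26.9) = 0.4643 m/s.
Check: Re = ρVD/μ = 800·0.4643·0.0072/0.00214 = 1250 < 2300, so the laminar assumption holds.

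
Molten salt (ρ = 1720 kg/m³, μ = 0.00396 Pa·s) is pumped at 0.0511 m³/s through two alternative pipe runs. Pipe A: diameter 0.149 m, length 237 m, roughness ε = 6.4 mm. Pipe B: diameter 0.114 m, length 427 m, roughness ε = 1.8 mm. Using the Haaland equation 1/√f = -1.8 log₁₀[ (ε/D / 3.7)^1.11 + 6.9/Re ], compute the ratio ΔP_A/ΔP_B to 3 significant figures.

ΔP_A/ΔP_B ≈ 0.218

Pipe A: V = Q/A = 0.0511/0.01744 = 2.931 m/s; Re = 1.897e+05; ε/D = 0.043; Haaland → f = 0.06703; ΔP_A = f(L/D)(ρV²/2) = 7.875e+05 Pa.
Pipe B: V = Q/A = 0.0511/0.01021 = 5.006 m/s; Re = 2.479e+05; ε/D = 0.0158; Haaland → f = 0.04478; ΔP_B = f(L/D)(ρV²/2) = 3.615e+06 Pa.
ΔP_A/ΔP_B = 7.875e+05/3.615e+06 = 0.218.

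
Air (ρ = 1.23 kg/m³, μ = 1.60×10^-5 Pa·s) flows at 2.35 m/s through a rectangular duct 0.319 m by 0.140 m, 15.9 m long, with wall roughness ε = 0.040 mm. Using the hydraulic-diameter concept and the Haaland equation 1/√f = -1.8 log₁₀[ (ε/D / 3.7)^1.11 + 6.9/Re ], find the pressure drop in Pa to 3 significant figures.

ΔP ≈ 6.37 Pa

Hydraulic diameter D_h = 4A/P = 4·(0.319·0.14)/(2·(0.319+0.14)) = 0.1786/0.918 = 0.1946 m.
Re = ρVD_h/μ = 1.23·2.35·0.1946/1.6e-05 = 3.516e+04.
ε/D_h = 4e-05/0.1946 = 0.000206; Haaland gives 1/√f = -1.8 log₁₀[1.89e-05+0.000196] = 6.601, so f = 0.02295.
ΔP = f(L/D_h)(ρV²/2) = 0.02295·15.9/0.1946·3.396 = 6.369 Pa.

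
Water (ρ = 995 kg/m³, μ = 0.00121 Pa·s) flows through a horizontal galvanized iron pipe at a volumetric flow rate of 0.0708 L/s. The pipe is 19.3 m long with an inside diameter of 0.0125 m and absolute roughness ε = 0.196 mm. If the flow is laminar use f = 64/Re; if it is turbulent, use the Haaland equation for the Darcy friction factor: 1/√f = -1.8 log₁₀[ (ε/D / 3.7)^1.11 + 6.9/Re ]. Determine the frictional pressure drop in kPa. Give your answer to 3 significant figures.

ΔP ≈ 13.1 kPa

Q = 0.0708 L/s = 0.0708/1000 = 7.08e-05 m³/s.
Cross-sectional area A = πD²/4 = π(0.0125)²/4 = 0.0001227 m²; mean velocity V = Q/A = 7.08e-05/0.0001227 = 0.5769 m/s.
Reynolds number Re = ρVD/μ = 995 · 0.5769 · 0.0125 / 0.00121 = 5930.
Re > 4000 → turbulent. Relative roughness ε/D = 0.000196/0.0125 = 0.0157. Haaland: 1/√f = -1.8 log₁₀[(0.0157/3.7)^1.11 + 6.9/5930] = -1.8 log₁₀[0.00232 + 0.00116] = 4.424, so f = 0.0511.
Darcy-Weisbach: ΔP = f(L/D)(ρV²/2) = 0.0511·(19.3/0.0125)·(995·0.5769²/2) = 0.0511·1544·165.6 = 1.307e+04 Pa.
ΔP = 1.307e+04 Pa = 13.1 kPa.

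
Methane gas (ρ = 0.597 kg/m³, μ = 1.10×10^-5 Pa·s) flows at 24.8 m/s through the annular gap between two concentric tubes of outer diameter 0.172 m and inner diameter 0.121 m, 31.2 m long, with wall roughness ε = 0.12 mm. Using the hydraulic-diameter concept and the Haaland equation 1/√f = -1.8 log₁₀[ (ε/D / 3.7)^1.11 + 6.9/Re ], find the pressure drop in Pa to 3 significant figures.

Hydraulic diameter D_h = 4A/P = D_o - D_i = 0.172 - 0.121 = 0.051 m.
Re = ρVD_h/μ = 0.597·24.8·0.051/1.1e-05 = 6.864e+04.
ε/D_h = 0.00012/0.051 = 0.00235; Haaland gives 1/√f = -1.8 log₁₀[0.000283+0.000101] = 6.149, so f = 0.02645.
ΔP = f(L/D_h)(ρV²/2) = 0.02645·31.2/0.051·183.6 = 2970 Pa.

ΔP ≈ 2970 Pa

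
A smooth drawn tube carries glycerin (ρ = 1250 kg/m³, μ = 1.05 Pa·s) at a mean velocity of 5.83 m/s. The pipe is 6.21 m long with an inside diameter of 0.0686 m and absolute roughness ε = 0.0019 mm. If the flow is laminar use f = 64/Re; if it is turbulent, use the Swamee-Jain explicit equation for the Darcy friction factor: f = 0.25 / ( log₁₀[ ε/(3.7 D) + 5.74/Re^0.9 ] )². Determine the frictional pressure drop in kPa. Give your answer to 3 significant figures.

ΔP ≈ 258 kPa

Reynolds number Re = ρVD/μ = 1250 · 5.83 · 0.0686 / 1.05 = 476.1.
Re < 2300 → laminar flow, so f = 64/Re = 64/476.1 = 0.1344 (the turbulent correlation is not needed).
Darcy-Weisbach: ΔP = f(L/D)(ρV²/2) = 0.1344·(6.21/0.0686)·(1250·5.83²/2) = 0.1344·90.52·2.124e+04 = 2.585e+05 Pa.
ΔP = 2.585e+05 Pa = 258 kPa.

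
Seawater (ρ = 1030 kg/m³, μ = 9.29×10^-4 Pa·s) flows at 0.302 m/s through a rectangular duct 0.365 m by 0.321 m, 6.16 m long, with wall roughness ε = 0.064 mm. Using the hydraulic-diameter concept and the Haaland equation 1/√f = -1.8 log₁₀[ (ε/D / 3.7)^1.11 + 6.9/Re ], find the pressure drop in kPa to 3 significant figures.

Hydraulic diameter D_h = 4A/P = 4·(0.365·0.321)/(2·(0.365+0.321)) = 0.4687/1.372 = 0.3416 m.
Re = ρVD_h/μ = 1030·0.302·0.3416/0.000929 = 1.144e+05.
ε/D_h = 6.4e-05/0.3416 = 0.000187; Haaland gives 1/√f = -1.8 log₁₀[1.71e-05+6.03e-05] = 7.4, so f = 0.01826.
ΔP = f(L/D_h)(ρV²/2) = 0.01826·6.16/0.3416·46.97 = 15.47 Pa.
ΔP = 0.0155 kPa.

ΔP ≈ 0.0155 kPa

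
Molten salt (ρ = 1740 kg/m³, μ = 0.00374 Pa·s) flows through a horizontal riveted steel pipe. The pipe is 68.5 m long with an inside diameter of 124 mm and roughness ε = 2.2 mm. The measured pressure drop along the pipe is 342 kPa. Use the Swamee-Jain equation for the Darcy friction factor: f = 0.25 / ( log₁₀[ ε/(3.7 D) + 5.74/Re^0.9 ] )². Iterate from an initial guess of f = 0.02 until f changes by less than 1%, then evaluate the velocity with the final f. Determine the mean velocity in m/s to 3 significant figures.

Rearranging Darcy-Weisbach: V = √(2·ΔP·D/(f·L·ρ)). With ε/D = 0.0022/0.124 = 0.0177, iterate starting from f = 0.02:
  f = 0.02 → V = √(2·3.42e+05·0.124/(0.02·68.5·1740)) = 5.965 m/s; Re = ρVD/μ = 3.441e+05; f → 0.0467
  f = 0.0467 → V = 3.904 m/s; Re = 2.252e+05; f → 0.0468
Converged (Δf/f < 1%). With the final f = 0.0468: V = √(2·3.42e+05·0.124/(0.0468·68.5·1740)) = 3.9 m/s.

V ≈ 3.90 m/s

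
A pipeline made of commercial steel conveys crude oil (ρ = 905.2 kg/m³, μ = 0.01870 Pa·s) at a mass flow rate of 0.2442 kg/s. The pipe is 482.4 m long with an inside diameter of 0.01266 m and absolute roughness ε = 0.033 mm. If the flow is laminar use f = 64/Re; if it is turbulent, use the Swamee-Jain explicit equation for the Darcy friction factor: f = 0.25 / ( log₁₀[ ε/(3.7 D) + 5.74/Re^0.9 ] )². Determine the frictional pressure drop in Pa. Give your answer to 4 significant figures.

ΔP ≈ 3860000 Pa

A = πD²/4 = π(0.01266)²/4 = 0.0001259 m²; mean velocity V = ṁ/(ρA) = 0.2442/(905.2 · 0.0001259) = 2.143 m/s.
Reynolds number Re = ρVD/μ = 905.2 · 2.143 · 0.01266 / 0.0187 = 1313.
Re < 2300 → laminar flow, so f = 64/Re = 64/1313 = 0.04873 (the turbulent correlation is not needed).
Darcy-Weisbach: ΔP = f(L/D)(ρV²/2) = 0.04873·(482.4/0.01266)·(905.2·2.143²/2) = 0.04873·3.81e+04·2079 = 3.86e+06 Pa.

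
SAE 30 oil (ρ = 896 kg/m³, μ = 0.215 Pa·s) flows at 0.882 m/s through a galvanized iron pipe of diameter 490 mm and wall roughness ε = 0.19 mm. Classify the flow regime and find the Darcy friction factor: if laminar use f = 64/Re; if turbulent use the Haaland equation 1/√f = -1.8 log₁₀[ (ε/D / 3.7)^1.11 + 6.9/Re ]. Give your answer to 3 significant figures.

Re = ρVD/μ = 896·0.882·0.49/0.215 = 1801.
Re < 2300 → laminar, so f = 64/Re = 0.03553 (roughness is irrelevant in laminar flow).

f ≈ 0.0355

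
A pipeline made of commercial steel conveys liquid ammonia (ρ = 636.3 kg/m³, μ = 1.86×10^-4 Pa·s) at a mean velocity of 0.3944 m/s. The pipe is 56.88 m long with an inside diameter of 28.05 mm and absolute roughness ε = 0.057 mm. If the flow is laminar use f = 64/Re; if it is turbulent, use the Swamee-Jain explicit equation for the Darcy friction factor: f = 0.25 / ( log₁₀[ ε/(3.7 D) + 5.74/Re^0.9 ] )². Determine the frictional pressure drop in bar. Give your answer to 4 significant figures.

ΔP ≈ 0.02775 bar

Reynolds number Re = ρVD/μ = 636.3 · 0.3944 · 0.02805 / 0.000186 = 3.785e+04.
Re > 4000 → turbulent. Relative roughness ε/D = 5.7e-05/0.02805 = 0.00203. Swamee-Jain: f = 0.25/(log₁₀[0.00203/3.7 + 5.74/3.785e+04^0.9])² = 0.25/(log₁₀[0.000549 + 0.000435])² = 0.25/(-3.007)² = 0.02765.
Darcy-Weisbach: ΔP = f(L/D)(ρV²/2) = 0.02765·(56.88/0.02805)·(636.3·0.3944²/2) = 0.02765·2028·49.49 = 2775 Pa.
ΔP = 2775 Pa = 0.02775 bar.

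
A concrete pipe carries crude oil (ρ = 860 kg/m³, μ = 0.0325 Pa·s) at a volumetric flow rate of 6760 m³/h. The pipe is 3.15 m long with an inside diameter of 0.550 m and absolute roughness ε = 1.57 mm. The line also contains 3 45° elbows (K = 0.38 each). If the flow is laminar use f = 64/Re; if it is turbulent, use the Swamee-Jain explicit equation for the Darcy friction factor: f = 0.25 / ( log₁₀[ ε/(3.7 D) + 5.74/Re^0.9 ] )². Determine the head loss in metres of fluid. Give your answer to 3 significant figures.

Q = 6760 m³/h = 6760/3600 = 1.878 m³/s.
Cross-sectional area A = πD²/4 = π(0.55)²/4 = 0.2376 m²; mean velocity V = Q/A = 1.878/0.2376 = 7.904 m/s.
Reynolds number Re = ρVD/μ = 860 · 7.904 · 0.55 / 0.0325 = 1.15e+05.
Re > 4000 → turbulent. Relative roughness ε/D = 0.00157/0.55 = 0.00285. Swamee-Jain: f = 0.25/(log₁₀[0.00285/3.7 + 5.74/1.15e+05^0.9])² = 0.25/(log₁₀[0.000771 + 0.00016])² = 0.25/(-3.031)² = 0.02722.
Total minor-loss coefficient ΣK = 3·0.38 = 1.14.
ΔP = [f·L/D + ΣK]·(ρV²/2) = [0.02722·3.15/0.55 + 1.14]·(860·7.904²/2) = [0.1559 + 1.14]·2.686e+04 = 3.481e+04 Pa.
Head loss h_f = ΔP/(ρg) = 3.481e+04/(860·9.81) = 4.13 m.

h_f ≈ 4.13 m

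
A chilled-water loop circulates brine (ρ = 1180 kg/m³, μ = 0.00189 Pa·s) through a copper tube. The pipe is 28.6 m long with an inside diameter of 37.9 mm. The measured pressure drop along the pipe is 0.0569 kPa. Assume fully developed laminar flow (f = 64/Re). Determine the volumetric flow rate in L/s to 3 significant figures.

For laminar flow, f = 64/Re with Re = ρVD/μ, so Darcy-Weisbach reduces to ΔP = 32μLV/D². Solving for V: V = ΔP·D²/(32μL) = 56.9·(0.0379)²/(32·0.00189·28.6) = 0.04725 m/s.
Check: Re = ρVD/μ = 1180·0.04725·0.0379/0.00189 = 1118 < 2300, so the laminar assumption holds.
Q = V·A = 0.04725·(π/4·0.0379²) = 5.331e-05 m³/s = 0.0533 L/s.

Q ≈ 0.0533 L/s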